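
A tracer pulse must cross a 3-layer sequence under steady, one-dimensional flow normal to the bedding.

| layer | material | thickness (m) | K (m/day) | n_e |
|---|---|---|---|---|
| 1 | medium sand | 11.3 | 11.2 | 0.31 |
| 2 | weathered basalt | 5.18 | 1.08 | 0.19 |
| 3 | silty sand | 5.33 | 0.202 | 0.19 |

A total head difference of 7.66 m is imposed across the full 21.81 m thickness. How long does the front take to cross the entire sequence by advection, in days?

With flow normal to the layers, continuity requires the same specific discharge q through every layer.
Σ(b_i/K_i) = 11.3/11.2 + 5.18/1.08 + 5.33/0.202 = 32.19 d.
q = Δh / Σ(b_i/K_i) = 7.66 / 32.19 = 0.2380 m/day.
In each layer the seepage velocity is v_i = q/n_i, so the layer transit time is t_i = b_i·n_i / q:
  layer 1 (medium sand): t_1 = 11.3 × 0.31 / 0.2380 = 14.72 d
  layer 2 (weathered basalt): t_2 = 5.18 × 0.19 / 0.2380 = 4.136 d
  layer 3 (silty sand): t_3 = 5.33 × 0.19 / 0.2380 = 4.256 d
Total t = Σ t_i = 23.11 days.

23.1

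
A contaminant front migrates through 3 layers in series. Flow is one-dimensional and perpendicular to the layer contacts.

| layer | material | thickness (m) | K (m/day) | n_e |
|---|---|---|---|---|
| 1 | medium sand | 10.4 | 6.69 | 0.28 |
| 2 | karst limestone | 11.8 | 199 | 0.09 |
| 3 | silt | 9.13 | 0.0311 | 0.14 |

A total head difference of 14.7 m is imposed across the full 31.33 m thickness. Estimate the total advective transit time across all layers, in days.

With flow normal to the layers, continuity requires the same specific discharge q through every layer.
Σ(b_i/K_i) = 10.4/6.69 + 11.8/199 + 9.13/0.0311 = 295.2 d.
q = Δh / Σ(b_i/K_i) = 14.7 / 295.2 = 0.04980 m/day.
In each layer the seepage velocity is v_i = q/n_i, so the layer transit time is t_i = b_i·n_i / q:
  layer 1 (medium sand): t_1 = 10.4 × 0.28 / 0.04980 = 58.47 d
  layer 2 (karst limestone): t_2 = 11.8 × 0.09 / 0.04980 = 21.33 d
  layer 3 (silt): t_3 = 9.13 × 0.14 / 0.04980 = 25.67 d
Total t = Σ t_i = 105.5 days.

105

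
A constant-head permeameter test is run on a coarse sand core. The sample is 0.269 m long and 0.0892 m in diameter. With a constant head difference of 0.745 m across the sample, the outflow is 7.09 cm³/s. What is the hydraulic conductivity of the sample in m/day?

35.4

Cross-sectional area A = π·(d/2)² = π × (0.0892/2)² = 0.006249 m².
Convert discharge: 7.09 cm³/s = 7.090e-06 m³/s.
Darcy's law rearranged: K = Q·L / (A·Δh) = 7.090e-06 × 0.269 / (0.006249 × 0.745) = 0.0004097 m/s = 35.39 m/day.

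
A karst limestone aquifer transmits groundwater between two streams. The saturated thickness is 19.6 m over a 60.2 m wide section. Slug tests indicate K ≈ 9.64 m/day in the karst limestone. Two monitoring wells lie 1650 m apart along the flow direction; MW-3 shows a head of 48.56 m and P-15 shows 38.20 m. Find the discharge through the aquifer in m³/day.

71.4

Cross-sectional area A = 60.2 × 19.6 = 1180 m².
Hydraulic gradient i = (48.56 − 38.20) / 1650 = 10.36 / 1650 = 0.006279.
Darcy's law: Q = K · A · i = 9.640 × 1180 × 0.006279 = 71.42 m³/day.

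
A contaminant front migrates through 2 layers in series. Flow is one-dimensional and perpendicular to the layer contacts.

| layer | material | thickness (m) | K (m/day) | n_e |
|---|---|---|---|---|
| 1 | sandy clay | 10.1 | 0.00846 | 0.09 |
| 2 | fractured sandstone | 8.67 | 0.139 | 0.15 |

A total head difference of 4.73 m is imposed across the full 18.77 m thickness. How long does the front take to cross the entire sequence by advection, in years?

With flow normal to the layers, continuity requires the same specific discharge q through every layer.
Σ(b_i/K_i) = 10.1/0.00846 + 8.67/0.139 = 1256 d.
q = Δh / Σ(b_i/K_i) = 4.73 / 1256 = 0.003765 m/day.
In each layer the seepage velocity is v_i = q/n_i, so the layer transit time is t_i = b_i·n_i / q:
  layer 1 (sandy clay): t_1 = 10.1 × 0.09 / 0.003765 = 241.4 d
  layer 2 (fractured sandstone): t_2 = 8.67 × 0.15 / 0.003765 = 345.4 d
Total t = Σ t_i = 586.8 days = 1.607 years.

1.61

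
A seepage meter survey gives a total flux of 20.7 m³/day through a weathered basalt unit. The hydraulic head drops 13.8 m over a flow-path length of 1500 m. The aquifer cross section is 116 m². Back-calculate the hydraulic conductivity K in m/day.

Hydraulic gradient i = Δh / L = 13.8 / 1500 = 0.009200.
From Q = K·A·i, K = Q / (A·i) = 20.7 / (116.0 × 0.009200) = 19.40 m/day.

19.4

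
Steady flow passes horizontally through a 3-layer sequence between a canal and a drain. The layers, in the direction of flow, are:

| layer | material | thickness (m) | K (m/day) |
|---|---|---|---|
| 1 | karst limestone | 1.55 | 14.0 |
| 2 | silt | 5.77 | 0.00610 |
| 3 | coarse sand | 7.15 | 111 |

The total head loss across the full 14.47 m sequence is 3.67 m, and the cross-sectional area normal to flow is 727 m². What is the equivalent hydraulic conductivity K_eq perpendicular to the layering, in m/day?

0.0153

Flow is perpendicular to layering, so the layers act in series and the equivalent K is the thickness-weighted harmonic mean.
Total thickness L = 1.55 + 5.77 + 7.15 = 14.47 m.
Σ(b_i/K_i) = 1.55/14.0 + 5.77/0.00610 + 7.15/111 = 946.1 d.
K_eq = L / Σ(b_i/K_i) = 14.47 / 946.1 = 0.01529 m/day.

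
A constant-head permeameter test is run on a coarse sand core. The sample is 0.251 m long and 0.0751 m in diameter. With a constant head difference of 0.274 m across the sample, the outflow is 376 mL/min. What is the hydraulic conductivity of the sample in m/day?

112

Cross-sectional area A = π·(d/2)² = π × (0.0751/2)² = 0.004430 m².
Convert discharge: 376 mL/min = 6.267e-06 m³/s.
Darcy's law rearranged: K = Q·L / (A·Δh) = 6.267e-06 × 0.251 / (0.004430 × 0.274) = 0.001296 m/s = 112.0 m/day.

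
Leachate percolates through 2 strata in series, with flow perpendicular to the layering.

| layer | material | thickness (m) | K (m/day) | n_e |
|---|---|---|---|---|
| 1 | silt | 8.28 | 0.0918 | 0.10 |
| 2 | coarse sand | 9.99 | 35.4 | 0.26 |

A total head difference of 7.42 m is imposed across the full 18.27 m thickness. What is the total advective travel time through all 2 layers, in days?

41.8

With flow normal to the layers, continuity requires the same specific discharge q through every layer.
Σ(b_i/K_i) = 8.28/0.0918 + 9.99/35.4 = 90.48 d.
q = Δh / Σ(b_i/K_i) = 7.42 / 90.48 = 0.08201 m/day.
In each layer the seepage velocity is v_i = q/n_i, so the layer transit time is t_i = b_i·n_i / q:
  layer 1 (silt): t_1 = 8.28 × 0.10 / 0.08201 = 10.10 d
  layer 2 (coarse sand): t_2 = 9.99 × 0.26 / 0.08201 = 31.67 d
Total t = Σ t_i = 41.77 days.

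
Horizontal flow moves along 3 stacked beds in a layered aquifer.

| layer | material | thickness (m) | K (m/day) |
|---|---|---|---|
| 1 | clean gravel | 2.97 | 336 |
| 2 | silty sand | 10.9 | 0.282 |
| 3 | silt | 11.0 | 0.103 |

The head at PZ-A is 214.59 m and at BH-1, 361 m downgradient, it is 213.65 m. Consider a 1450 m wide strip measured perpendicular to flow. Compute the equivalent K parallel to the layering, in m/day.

Flow is parallel to layering, so each bed carries its own Darcy discharge and the transmissivities add.
Σ(K_i·b_i) = 336×2.97 + 0.282×10.9 + 0.103×11.0 = 1002 m²/day.
Total thickness b = 24.87 m, so K_eq = Σ(K_i·b_i)/b = 40.29 m/day.

40.3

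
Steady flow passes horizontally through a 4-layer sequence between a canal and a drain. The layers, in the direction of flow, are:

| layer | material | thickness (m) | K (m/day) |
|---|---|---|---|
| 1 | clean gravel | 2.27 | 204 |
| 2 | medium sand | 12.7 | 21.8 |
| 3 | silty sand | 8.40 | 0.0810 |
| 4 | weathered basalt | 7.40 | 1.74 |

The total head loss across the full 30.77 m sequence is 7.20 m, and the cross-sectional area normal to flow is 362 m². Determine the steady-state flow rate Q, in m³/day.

Flow is perpendicular to layering, so the layers act in series and the equivalent K is the thickness-weighted harmonic mean.
Total thickness L = 2.27 + 12.7 + 8.40 + 7.40 = 30.77 m.
Σ(b_i/K_i) = 2.27/204 + 12.7/21.8 + 8.40/0.0810 + 7.40/1.74 = 108.6 d.
K_eq = L / Σ(b_i/K_i) = 30.77 / 108.6 = 0.2835 m/day.
Q = K_eq · A · (Δh/L) = 0.2835 × 362 × (7.20/30.77) = 24.01 m³/day.

24.0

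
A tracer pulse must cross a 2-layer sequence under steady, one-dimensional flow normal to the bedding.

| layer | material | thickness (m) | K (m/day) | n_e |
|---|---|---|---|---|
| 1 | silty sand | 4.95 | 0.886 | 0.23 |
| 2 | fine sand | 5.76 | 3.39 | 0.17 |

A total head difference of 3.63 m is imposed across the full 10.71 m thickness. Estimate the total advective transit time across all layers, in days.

4.25

With flow normal to the layers, continuity requires the same specific discharge q through every layer.
Σ(b_i/K_i) = 4.95/0.886 + 5.76/3.39 = 7.286 d.
q = Δh / Σ(b_i/K_i) = 3.63 / 7.286 = 0.4982 m/day.
In each layer the seepage velocity is v_i = q/n_i, so the layer transit time is t_i = b_i·n_i / q:
  layer 1 (silty sand): t_1 = 4.95 × 0.23 / 0.4982 = 2.285 d
  layer 2 (fine sand): t_2 = 5.76 × 0.17 / 0.4982 = 1.965 d
Total t = Σ t_i = 4.251 days.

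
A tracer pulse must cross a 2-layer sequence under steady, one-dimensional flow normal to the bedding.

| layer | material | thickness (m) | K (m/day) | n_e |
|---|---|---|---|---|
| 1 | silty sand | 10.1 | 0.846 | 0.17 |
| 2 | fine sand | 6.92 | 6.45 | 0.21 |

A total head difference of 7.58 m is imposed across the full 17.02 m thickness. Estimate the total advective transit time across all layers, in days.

5.44

With flow normal to the layers, continuity requires the same specific discharge q through every layer.
Σ(b_i/K_i) = 10.1/0.846 + 6.92/6.45 = 13.01 d.
q = Δh / Σ(b_i/K_i) = 7.58 / 13.01 = 0.5826 m/day.
In each layer the seepage velocity is v_i = q/n_i, so the layer transit time is t_i = b_i·n_i / q:
  layer 1 (silty sand): t_1 = 10.1 × 0.17 / 0.5826 = 2.947 d
  layer 2 (fine sand): t_2 = 6.92 × 0.21 / 0.5826 = 2.494 d
Total t = Σ t_i = 5.442 days.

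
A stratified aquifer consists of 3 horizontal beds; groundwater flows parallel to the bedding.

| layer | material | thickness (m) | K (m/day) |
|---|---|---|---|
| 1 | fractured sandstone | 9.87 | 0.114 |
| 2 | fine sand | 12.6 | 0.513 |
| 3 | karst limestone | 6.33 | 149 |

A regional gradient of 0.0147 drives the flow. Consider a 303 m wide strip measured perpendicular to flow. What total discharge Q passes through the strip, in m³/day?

Flow is parallel to layering, so each bed carries its own Darcy discharge and the transmissivities add.
Σ(K_i·b_i) = 0.114×9.87 + 0.513×12.6 + 149×6.33 = 950.8 m²/day.
Hydraulic gradient i = 0.0147.
Q = Σ(K_i·b_i) · W · i = 950.8 × 303 × 0.01470 = 4235 m³/day.

4230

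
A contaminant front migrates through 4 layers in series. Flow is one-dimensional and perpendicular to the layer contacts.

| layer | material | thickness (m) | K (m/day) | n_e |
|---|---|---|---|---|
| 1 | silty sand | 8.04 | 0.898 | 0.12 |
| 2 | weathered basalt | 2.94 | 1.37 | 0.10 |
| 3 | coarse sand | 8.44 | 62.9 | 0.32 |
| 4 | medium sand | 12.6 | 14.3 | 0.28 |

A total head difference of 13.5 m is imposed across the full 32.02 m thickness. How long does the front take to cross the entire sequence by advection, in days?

6.72

With flow normal to the layers, continuity requires the same specific discharge q through every layer.
Σ(b_i/K_i) = 8.04/0.898 + 2.94/1.37 + 8.44/62.9 + 12.6/14.3 = 12.11 d.
q = Δh / Σ(b_i/K_i) = 13.5 / 12.11 = 1.114 m/day.
In each layer the seepage velocity is v_i = q/n_i, so the layer transit time is t_i = b_i·n_i / q:
  layer 1 (silty sand): t_1 = 8.04 × 0.12 / 1.114 = 0.8658 d
  layer 2 (weathered basalt): t_2 = 2.94 × 0.10 / 1.114 = 0.2638 d
  layer 3 (coarse sand): t_3 = 8.44 × 0.32 / 1.114 = 2.424 d
  layer 4 (medium sand): t_4 = 12.6 × 0.28 / 1.114 = 3.166 d
Total t = Σ t_i = 6.719 days.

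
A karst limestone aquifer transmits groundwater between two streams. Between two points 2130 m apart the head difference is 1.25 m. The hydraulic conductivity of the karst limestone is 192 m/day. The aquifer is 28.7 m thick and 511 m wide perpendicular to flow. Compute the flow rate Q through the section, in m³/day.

Cross-sectional area A = 511 × 28.7 = 14666 m².
Hydraulic gradient i = Δh / L = 1.25 / 2130 = 0.0005869.
Darcy's law: Q = K · A · i = 192.0 × 14666 × 0.0005869 = 1652 m³/day.

1650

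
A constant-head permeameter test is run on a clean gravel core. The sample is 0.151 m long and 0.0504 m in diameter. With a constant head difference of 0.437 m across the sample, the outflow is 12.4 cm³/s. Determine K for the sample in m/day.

Cross-sectional area A = π·(d/2)² = π × (0.0504/2)² = 0.001995 m².
Convert discharge: 12.4 cm³/s = 1.240e-05 m³/s.
Darcy's law rearranged: K = Q·L / (A·Δh) = 1.240e-05 × 0.151 / (0.001995 × 0.437) = 0.002148 m/s = 185.6 m/day.

186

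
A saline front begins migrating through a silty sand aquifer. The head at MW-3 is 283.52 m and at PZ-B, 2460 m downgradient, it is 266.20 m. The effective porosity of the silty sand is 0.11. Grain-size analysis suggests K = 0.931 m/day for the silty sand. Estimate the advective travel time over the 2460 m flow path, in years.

Hydraulic gradient i = (283.52 − 266.20) / 2460 = 17.32 / 2460 = 0.007041.
Darcy flux q = K · i = 0.9310 × 0.007041 = 0.006555 m/day.
Seepage velocity v = q / n_e = 0.006555 / 0.11 = 0.05959 m/day.
Travel time t = L / v = 2460 / 0.05959 = 41282 days = 113.0 years.

113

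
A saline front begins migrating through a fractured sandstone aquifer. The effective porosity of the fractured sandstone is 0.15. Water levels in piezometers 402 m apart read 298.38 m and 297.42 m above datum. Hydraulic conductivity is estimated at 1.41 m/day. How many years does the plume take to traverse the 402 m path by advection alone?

Hydraulic gradient i = (298.38 − 297.42) / 402 = 0.96 / 402 = 0.002388.
Darcy flux q = K · i = 1.410 × 0.002388 = 0.003367 m/day.
Seepage velocity v = q / n_e = 0.003367 / 0.15 = 0.02245 m/day.
Travel time t = L / v = 402 / 0.02245 = 17908 days = 49.03 years.

49.0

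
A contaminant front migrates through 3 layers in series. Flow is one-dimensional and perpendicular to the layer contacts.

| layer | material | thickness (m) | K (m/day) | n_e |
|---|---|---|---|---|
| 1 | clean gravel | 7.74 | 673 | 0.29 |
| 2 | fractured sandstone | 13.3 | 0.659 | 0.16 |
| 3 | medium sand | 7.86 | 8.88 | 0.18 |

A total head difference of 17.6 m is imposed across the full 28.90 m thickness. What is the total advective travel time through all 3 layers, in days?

6.93

With flow normal to the layers, continuity requires the same specific discharge q through every layer.
Σ(b_i/K_i) = 7.74/673 + 13.3/0.659 + 7.86/8.88 = 21.08 d.
q = Δh / Σ(b_i/K_i) = 17.6 / 21.08 = 0.8350 m/day.
In each layer the seepage velocity is v_i = q/n_i, so the layer transit time is t_i = b_i·n_i / q:
  layer 1 (clean gravel): t_1 = 7.74 × 0.29 / 0.8350 = 2.688 d
  layer 2 (fractured sandstone): t_2 = 13.3 × 0.16 / 0.8350 = 2.549 d
  layer 3 (medium sand): t_3 = 7.86 × 0.18 / 0.8350 = 1.694 d
Total t = Σ t_i = 6.931 days.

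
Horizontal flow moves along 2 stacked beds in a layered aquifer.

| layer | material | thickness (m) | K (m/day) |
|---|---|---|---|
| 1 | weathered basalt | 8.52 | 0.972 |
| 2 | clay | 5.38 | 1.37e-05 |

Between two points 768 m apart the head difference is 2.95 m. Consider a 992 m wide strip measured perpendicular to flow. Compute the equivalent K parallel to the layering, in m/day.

0.596

Flow is parallel to layering, so each bed carries its own Darcy discharge and the transmissivities add.
Σ(K_i·b_i) = 0.972×8.52 + 1.37e-05×5.38 = 8.282 m²/day.
Total thickness b = 13.90 m, so K_eq = Σ(K_i·b_i)/b = 0.5958 m/day.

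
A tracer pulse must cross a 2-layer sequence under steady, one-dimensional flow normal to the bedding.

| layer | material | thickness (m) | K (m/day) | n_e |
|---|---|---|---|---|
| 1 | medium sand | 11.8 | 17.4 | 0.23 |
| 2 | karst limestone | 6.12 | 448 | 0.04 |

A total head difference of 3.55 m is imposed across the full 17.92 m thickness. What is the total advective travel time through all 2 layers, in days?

0.577

With flow normal to the layers, continuity requires the same specific discharge q through every layer.
Σ(b_i/K_i) = 11.8/17.4 + 6.12/448 = 0.6918 d.
q = Δh / Σ(b_i/K_i) = 3.55 / 0.6918 = 5.131 m/day.
In each layer the seepage velocity is v_i = q/n_i, so the layer transit time is t_i = b_i·n_i / q:
  layer 1 (medium sand): t_1 = 11.8 × 0.23 / 5.131 = 0.5289 d
  layer 2 (karst limestone): t_2 = 6.12 × 0.04 / 5.131 = 0.04771 d
Total t = Σ t_i = 0.5766 days.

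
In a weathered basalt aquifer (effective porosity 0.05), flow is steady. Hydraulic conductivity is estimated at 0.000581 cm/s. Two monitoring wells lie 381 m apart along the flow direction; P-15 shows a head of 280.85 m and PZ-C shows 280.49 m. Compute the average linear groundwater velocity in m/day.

Convert K: 0.000581 cm/s × 864 = 0.5020 m/day.
Hydraulic gradient i = (280.85 − 280.49) / 381 = 0.36 / 381 = 0.0009449.
Darcy flux q = K · i = 0.5020 × 0.0009449 = 0.0004743 m/day.
Seepage velocity v = q / n_e = 0.0004743 / 0.05 = 0.009486 m/day.

0.00949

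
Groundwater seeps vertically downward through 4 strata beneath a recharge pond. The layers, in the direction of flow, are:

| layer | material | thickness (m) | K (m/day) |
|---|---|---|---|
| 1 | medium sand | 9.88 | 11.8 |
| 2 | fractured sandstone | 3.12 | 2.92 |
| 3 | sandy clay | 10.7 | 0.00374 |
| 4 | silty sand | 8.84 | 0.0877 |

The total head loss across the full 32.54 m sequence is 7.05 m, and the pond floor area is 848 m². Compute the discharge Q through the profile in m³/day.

Flow is perpendicular to layering, so the layers act in series and the equivalent K is the thickness-weighted harmonic mean.
Total thickness L = 9.88 + 3.12 + 10.7 + 8.84 = 32.54 m.
Σ(b_i/K_i) = 9.88/11.8 + 3.12/2.92 + 10.7/0.00374 + 8.84/0.0877 = 2964 d.
K_eq = L / Σ(b_i/K_i) = 32.54 / 2964 = 0.01098 m/day.
Q = K_eq · A · (Δh/L) = 0.01098 × 848 × (7.05/32.54) = 2.017 m³/day.

2.02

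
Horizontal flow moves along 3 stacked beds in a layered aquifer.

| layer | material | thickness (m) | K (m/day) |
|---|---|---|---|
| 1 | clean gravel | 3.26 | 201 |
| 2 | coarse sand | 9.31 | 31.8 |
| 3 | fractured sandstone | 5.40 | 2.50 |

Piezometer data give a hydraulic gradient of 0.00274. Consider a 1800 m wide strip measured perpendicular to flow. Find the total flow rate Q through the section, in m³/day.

Flow is parallel to layering, so each bed carries its own Darcy discharge and the transmissivities add.
Σ(K_i·b_i) = 201×3.26 + 31.8×9.31 + 2.50×5.40 = 964.8 m²/day.
Hydraulic gradient i = 0.00274.
Q = Σ(K_i·b_i) · W · i = 964.8 × 1800 × 0.002740 = 4758 m³/day.

4760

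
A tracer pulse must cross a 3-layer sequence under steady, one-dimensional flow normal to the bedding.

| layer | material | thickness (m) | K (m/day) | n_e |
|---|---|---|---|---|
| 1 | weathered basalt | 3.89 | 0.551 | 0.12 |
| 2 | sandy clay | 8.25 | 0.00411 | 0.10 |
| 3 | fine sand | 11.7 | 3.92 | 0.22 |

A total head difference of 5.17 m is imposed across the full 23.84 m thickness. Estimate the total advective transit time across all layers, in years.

4.13

With flow normal to the layers, continuity requires the same specific discharge q through every layer.
Σ(b_i/K_i) = 3.89/0.551 + 8.25/0.00411 + 11.7/3.92 = 2017 d.
q = Δh / Σ(b_i/K_i) = 5.17 / 2017 = 0.002563 m/day.
In each layer the seepage velocity is v_i = q/n_i, so the layer transit time is t_i = b_i·n_i / q:
  layer 1 (weathered basalt): t_1 = 3.89 × 0.12 / 0.002563 = 182.1 d
  layer 2 (sandy clay): t_2 = 8.25 × 0.10 / 0.002563 = 321.9 d
  layer 3 (fine sand): t_3 = 11.7 × 0.22 / 0.002563 = 1004 d
Total t = Σ t_i = 1508 days = 4.130 years.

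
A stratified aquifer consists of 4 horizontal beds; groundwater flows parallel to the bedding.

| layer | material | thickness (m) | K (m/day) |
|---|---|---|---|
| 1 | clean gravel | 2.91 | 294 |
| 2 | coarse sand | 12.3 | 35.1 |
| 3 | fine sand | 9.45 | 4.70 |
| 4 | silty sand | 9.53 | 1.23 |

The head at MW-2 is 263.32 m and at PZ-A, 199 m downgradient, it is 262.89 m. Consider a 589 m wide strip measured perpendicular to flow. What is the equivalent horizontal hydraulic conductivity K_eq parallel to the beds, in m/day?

Flow is parallel to layering, so each bed carries its own Darcy discharge and the transmissivities add.
Σ(K_i·b_i) = 294×2.91 + 35.1×12.3 + 4.70×9.45 + 1.23×9.53 = 1343 m²/day.
Total thickness b = 34.19 m, so K_eq = Σ(K_i·b_i)/b = 39.29 m/day.

39.3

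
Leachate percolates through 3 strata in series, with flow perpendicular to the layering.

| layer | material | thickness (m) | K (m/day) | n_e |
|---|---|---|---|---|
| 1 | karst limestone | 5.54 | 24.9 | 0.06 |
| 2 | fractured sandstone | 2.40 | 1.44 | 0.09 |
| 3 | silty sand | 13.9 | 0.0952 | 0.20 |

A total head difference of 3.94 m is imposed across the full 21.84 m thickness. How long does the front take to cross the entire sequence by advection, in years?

0.342

With flow normal to the layers, continuity requires the same specific discharge q through every layer.
Σ(b_i/K_i) = 5.54/24.9 + 2.40/1.44 + 13.9/0.0952 = 147.9 d.
q = Δh / Σ(b_i/K_i) = 3.94 / 147.9 = 0.02664 m/day.
In each layer the seepage velocity is v_i = q/n_i, so the layer transit time is t_i = b_i·n_i / q:
  layer 1 (karst limestone): t_1 = 5.54 × 0.06 / 0.02664 = 12.48 d
  layer 2 (fractured sandstone): t_2 = 2.40 × 0.09 / 0.02664 = 8.108 d
  layer 3 (silty sand): t_3 = 13.9 × 0.20 / 0.02664 = 104.4 d
Total t = Σ t_i = 124.9 days = 0.3421 years.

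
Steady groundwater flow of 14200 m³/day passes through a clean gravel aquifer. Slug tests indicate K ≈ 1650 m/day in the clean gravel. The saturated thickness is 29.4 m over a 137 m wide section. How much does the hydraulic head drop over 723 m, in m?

1.54

Cross-sectional area A = 137 × 29.4 = 4028 m².
From Q = K·A·i, i = Q / (K·A) = 14200 / (1650 × 4028) = 0.002137.
Head loss Δh = i · L = 0.002137 × 723 = 1.545 m.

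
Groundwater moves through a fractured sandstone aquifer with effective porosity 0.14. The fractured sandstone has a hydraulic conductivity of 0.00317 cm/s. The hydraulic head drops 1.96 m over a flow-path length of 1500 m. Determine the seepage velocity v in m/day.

0.0256

Convert K: 0.00317 cm/s × 864 = 2.739 m/day.
Hydraulic gradient i = Δh / L = 1.96 / 1500 = 0.001307.
Darcy flux q = K · i = 2.739 × 0.001307 = 0.003579 m/day.
Seepage velocity v = q / n_e = 0.003579 / 0.14 = 0.02556 m/day.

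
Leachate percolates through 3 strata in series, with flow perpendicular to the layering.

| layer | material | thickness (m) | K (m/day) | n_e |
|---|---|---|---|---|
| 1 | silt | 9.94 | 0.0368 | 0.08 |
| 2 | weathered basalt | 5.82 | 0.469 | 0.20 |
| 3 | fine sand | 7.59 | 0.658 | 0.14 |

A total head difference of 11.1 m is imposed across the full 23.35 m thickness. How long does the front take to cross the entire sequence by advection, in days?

With flow normal to the layers, continuity requires the same specific discharge q through every layer.
Σ(b_i/K_i) = 9.94/0.0368 + 5.82/0.469 + 7.59/0.658 = 294.1 d.
q = Δh / Σ(b_i/K_i) = 11.1 / 294.1 = 0.03775 m/day.
In each layer the seepage velocity is v_i = q/n_i, so the layer transit time is t_i = b_i·n_i / q:
  layer 1 (silt): t_1 = 9.94 × 0.08 / 0.03775 = 21.07 d
  layer 2 (weathered basalt): t_2 = 5.82 × 0.20 / 0.03775 = 30.84 d
  layer 3 (fine sand): t_3 = 7.59 × 0.14 / 0.03775 = 28.15 d
Total t = Σ t_i = 80.05 days.

80.1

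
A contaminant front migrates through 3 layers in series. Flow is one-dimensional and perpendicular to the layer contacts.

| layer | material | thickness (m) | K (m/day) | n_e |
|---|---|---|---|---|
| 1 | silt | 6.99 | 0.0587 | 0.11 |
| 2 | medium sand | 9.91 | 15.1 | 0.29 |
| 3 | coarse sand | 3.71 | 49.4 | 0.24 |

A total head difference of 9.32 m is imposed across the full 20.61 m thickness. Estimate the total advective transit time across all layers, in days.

58.3

With flow normal to the layers, continuity requires the same specific discharge q through every layer.
Σ(b_i/K_i) = 6.99/0.0587 + 9.91/15.1 + 3.71/49.4 = 119.8 d.
q = Δh / Σ(b_i/K_i) = 9.32 / 119.8 = 0.07779 m/day.
In each layer the seepage velocity is v_i = q/n_i, so the layer transit time is t_i = b_i·n_i / q:
  layer 1 (silt): t_1 = 6.99 × 0.11 / 0.07779 = 9.884 d
  layer 2 (medium sand): t_2 = 9.91 × 0.29 / 0.07779 = 36.94 d
  layer 3 (coarse sand): t_3 = 3.71 × 0.24 / 0.07779 = 11.45 d
Total t = Σ t_i = 58.28 days.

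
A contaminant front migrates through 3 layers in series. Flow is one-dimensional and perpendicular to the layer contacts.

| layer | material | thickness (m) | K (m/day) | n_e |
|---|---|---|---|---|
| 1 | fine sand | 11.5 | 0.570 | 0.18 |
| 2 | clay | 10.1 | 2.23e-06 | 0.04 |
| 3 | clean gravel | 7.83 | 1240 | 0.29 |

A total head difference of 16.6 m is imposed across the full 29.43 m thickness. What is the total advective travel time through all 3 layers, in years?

3540

With flow normal to the layers, continuity requires the same specific discharge q through every layer.
Σ(b_i/K_i) = 11.5/0.570 + 10.1/2.23e-06 + 7.83/1240 = 4.529e+06 d.
q = Δh / Σ(b_i/K_i) = 16.6 / 4.529e+06 = 3.665e-06 m/day.
In each layer the seepage velocity is v_i = q/n_i, so the layer transit time is t_i = b_i·n_i / q:
  layer 1 (fine sand): t_1 = 11.5 × 0.18 / 3.665e-06 = 5.648e+05 d
  layer 2 (clay): t_2 = 10.1 × 0.04 / 3.665e-06 = 1.102e+05 d
  layer 3 (clean gravel): t_3 = 7.83 × 0.29 / 3.665e-06 = 6.195e+05 d
Total t = Σ t_i = 1.295e+06 days = 3544 years.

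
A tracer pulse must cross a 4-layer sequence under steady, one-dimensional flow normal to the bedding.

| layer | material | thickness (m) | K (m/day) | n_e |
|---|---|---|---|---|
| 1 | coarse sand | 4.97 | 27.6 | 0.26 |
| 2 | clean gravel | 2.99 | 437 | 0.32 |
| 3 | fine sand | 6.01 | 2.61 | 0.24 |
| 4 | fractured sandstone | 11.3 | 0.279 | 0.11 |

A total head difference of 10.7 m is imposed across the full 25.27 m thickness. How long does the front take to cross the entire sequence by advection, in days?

19.8

With flow normal to the layers, continuity requires the same specific discharge q through every layer.
Σ(b_i/K_i) = 4.97/27.6 + 2.99/437 + 6.01/2.61 + 11.3/0.279 = 42.99 d.
q = Δh / Σ(b_i/K_i) = 10.7 / 42.99 = 0.2489 m/day.
In each layer the seepage velocity is v_i = q/n_i, so the layer transit time is t_i = b_i·n_i / q:
  layer 1 (coarse sand): t_1 = 4.97 × 0.26 / 0.2489 = 5.192 d
  layer 2 (clean gravel): t_2 = 2.99 × 0.32 / 0.2489 = 3.844 d
  layer 3 (fine sand): t_3 = 6.01 × 0.24 / 0.2489 = 5.795 d
  layer 4 (fractured sandstone): t_4 = 11.3 × 0.11 / 0.2489 = 4.994 d
Total t = Σ t_i = 19.83 days.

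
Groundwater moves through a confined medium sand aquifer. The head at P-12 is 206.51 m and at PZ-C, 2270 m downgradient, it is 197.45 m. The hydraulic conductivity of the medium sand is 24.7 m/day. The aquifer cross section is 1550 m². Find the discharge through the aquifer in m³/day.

153

Hydraulic gradient i = (206.51 − 197.45) / 2270 = 9.06 / 2270 = 0.003991.
Darcy's law: Q = K · A · i = 24.70 × 1550 × 0.003991 = 152.8 m³/day.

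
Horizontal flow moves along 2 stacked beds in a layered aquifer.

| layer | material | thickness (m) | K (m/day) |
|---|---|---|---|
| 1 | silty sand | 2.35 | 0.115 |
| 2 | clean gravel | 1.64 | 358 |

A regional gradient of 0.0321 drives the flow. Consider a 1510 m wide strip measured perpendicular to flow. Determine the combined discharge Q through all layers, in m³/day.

28500

Flow is parallel to layering, so each bed carries its own Darcy discharge and the transmissivities add.
Σ(K_i·b_i) = 0.115×2.35 + 358×1.64 = 587.4 m²/day.
Hydraulic gradient i = 0.0321.
Q = Σ(K_i·b_i) · W · i = 587.4 × 1510 × 0.03210 = 28471 m³/day.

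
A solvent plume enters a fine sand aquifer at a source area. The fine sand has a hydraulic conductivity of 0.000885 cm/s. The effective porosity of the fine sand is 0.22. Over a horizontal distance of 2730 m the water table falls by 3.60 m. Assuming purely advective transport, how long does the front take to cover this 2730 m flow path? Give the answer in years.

Convert K: 0.000885 cm/s × 864 = 0.7646 m/day.
Hydraulic gradient i = Δh / L = 3.60 / 2730 = 0.001319.
Darcy flux q = K · i = 0.7646 × 0.001319 = 0.001008 m/day.
Seepage velocity v = q / n_e = 0.001008 / 0.22 = 0.004583 m/day.
Travel time t = L / v = 2730 / 0.004583 = 5.956e+05 days = 1631 years.

1630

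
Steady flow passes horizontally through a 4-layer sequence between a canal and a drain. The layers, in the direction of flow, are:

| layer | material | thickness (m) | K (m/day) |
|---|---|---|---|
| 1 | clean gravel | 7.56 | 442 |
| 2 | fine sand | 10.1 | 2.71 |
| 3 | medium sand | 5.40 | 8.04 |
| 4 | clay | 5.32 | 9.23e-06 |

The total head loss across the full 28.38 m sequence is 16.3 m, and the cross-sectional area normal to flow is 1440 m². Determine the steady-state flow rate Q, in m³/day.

0.0407

Flow is perpendicular to layering, so the layers act in series and the equivalent K is the thickness-weighted harmonic mean.
Total thickness L = 7.56 + 10.1 + 5.40 + 5.32 = 28.38 m.
Σ(b_i/K_i) = 7.56/442 + 10.1/2.71 + 5.40/8.04 + 5.32/9.23e-06 = 5.764e+05 d.
K_eq = L / Σ(b_i/K_i) = 28.38 / 5.764e+05 = 4.924e-05 m/day.
Q = K_eq · A · (Δh/L) = 4.924e-05 × 1440 × (16.3/28.38) = 0.04072 m³/day.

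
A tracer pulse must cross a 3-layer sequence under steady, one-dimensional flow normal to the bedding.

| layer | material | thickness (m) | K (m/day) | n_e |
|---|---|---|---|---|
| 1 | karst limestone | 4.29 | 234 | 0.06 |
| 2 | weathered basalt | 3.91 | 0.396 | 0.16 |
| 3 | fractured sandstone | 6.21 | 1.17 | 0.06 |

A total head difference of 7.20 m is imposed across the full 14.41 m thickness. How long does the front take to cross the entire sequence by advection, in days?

2.65

With flow normal to the layers, continuity requires the same specific discharge q through every layer.
Σ(b_i/K_i) = 4.29/234 + 3.91/0.396 + 6.21/1.17 = 15.20 d.
q = Δh / Σ(b_i/K_i) = 7.20 / 15.20 = 0.4737 m/day.
In each layer the seepage velocity is v_i = q/n_i, so the layer transit time is t_i = b_i·n_i / q:
  layer 1 (karst limestone): t_1 = 4.29 × 0.06 / 0.4737 = 0.5434 d
  layer 2 (weathered basalt): t_2 = 3.91 × 0.16 / 0.4737 = 1.321 d
  layer 3 (fractured sandstone): t_3 = 6.21 × 0.06 / 0.4737 = 0.7866 d
Total t = Σ t_i = 2.651 days.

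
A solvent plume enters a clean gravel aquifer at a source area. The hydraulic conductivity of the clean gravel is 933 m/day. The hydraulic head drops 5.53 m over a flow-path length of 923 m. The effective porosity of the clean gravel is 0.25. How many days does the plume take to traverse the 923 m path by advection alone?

Hydraulic gradient i = Δh / L = 5.53 / 923 = 0.005991.
Darcy flux q = K · i = 933.0 × 0.005991 = 5.590 m/day.
Seepage velocity v = q / n_e = 5.590 / 0.25 = 22.36 m/day.
Travel time t = L / v = 923 / 22.36 = 41.28 days.

41.3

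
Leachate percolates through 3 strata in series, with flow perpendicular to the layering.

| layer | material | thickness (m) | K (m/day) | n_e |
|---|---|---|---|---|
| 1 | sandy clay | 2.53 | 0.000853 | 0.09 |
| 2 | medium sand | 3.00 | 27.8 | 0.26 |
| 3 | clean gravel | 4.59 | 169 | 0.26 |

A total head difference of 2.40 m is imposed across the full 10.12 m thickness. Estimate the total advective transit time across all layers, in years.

With flow normal to the layers, continuity requires the same specific discharge q through every layer.
Σ(b_i/K_i) = 2.53/0.000853 + 3.00/27.8 + 4.59/169 = 2966 d.
q = Δh / Σ(b_i/K_i) = 2.40 / 2966 = 0.0008091 m/day.
In each layer the seepage velocity is v_i = q/n_i, so the layer transit time is t_i = b_i·n_i / q:
  layer 1 (sandy clay): t_1 = 2.53 × 0.09 / 0.0008091 = 281.4 d
  layer 2 (medium sand): t_2 = 3.00 × 0.26 / 0.0008091 = 964.0 d
  layer 3 (clean gravel): t_3 = 4.59 × 0.26 / 0.0008091 = 1475 d
Total t = Σ t_i = 2720 days = 7.448 years.

7.45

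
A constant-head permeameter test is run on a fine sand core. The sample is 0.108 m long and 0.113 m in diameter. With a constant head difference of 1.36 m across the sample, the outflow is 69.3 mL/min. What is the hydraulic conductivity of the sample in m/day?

Cross-sectional area A = π·(d/2)² = π × (0.113/2)² = 0.01003 m².
Convert discharge: 69.3 mL/min = 1.155e-06 m³/s.
Darcy's law rearranged: K = Q·L / (A·Δh) = 1.155e-06 × 0.108 / (0.01003 × 1.36) = 9.146e-06 m/s = 0.7902 m/day.

0.790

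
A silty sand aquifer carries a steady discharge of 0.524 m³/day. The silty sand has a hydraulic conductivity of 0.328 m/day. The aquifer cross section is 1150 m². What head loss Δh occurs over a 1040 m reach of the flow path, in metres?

1.44

From Q = K·A·i, i = Q / (K·A) = 0.524 / (0.3280 × 1150) = 0.001389.
Head loss Δh = i · L = 0.001389 × 1040 = 1.445 m.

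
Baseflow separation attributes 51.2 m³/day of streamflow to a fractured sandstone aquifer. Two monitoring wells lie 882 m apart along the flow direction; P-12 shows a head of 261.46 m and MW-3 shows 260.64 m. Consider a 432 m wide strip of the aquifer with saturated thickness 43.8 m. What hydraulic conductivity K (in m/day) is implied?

Cross-sectional area A = 432 × 43.8 = 18922 m².
Hydraulic gradient i = (261.46 − 260.64) / 882 = 0.82 / 882 = 0.0009297.
From Q = K·A·i, K = Q / (A·i) = 51.2 / (18922 × 0.0009297) = 2.910 m/day.

2.91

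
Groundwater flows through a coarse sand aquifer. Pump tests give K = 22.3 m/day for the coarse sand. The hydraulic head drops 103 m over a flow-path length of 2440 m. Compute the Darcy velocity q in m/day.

Hydraulic gradient i = Δh / L = 103 / 2440 = 0.04221.
Specific discharge q = K · i = 22.30 × 0.04221 = 0.9414 m/day.

0.941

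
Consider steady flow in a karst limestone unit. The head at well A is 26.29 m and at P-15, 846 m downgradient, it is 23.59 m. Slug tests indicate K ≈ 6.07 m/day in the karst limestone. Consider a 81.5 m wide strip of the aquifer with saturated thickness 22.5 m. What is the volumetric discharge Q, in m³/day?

35.5

Cross-sectional area A = 81.5 × 22.5 = 1834 m².
Hydraulic gradient i = (26.29 − 23.59) / 846 = 2.7 / 846 = 0.003191.
Darcy's law: Q = K · A · i = 6.070 × 1834 × 0.003191 = 35.52 m³/day.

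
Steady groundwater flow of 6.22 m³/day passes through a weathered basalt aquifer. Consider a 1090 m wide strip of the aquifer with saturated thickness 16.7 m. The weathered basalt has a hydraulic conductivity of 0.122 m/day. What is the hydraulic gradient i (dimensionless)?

Cross-sectional area A = 1090 × 16.7 = 18203 m².
From Q = K·A·i, i = Q / (K·A) = 6.22 / (0.1220 × 18203) = 0.002801.

0.00280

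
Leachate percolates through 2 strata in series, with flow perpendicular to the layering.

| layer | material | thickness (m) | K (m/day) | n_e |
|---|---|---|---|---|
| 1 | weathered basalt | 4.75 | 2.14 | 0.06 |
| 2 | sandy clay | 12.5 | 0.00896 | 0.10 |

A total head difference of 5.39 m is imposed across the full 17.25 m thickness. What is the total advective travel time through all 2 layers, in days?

398

With flow normal to the layers, continuity requires the same specific discharge q through every layer.
Σ(b_i/K_i) = 4.75/2.14 + 12.5/0.00896 = 1397 d.
q = Δh / Σ(b_i/K_i) = 5.39 / 1397 = 0.003857 m/day.
In each layer the seepage velocity is v_i = q/n_i, so the layer transit time is t_i = b_i·n_i / q:
  layer 1 (weathered basalt): t_1 = 4.75 × 0.06 / 0.003857 = 73.88 d
  layer 2 (sandy clay): t_2 = 12.5 × 0.10 / 0.003857 = 324.1 d
Total t = Σ t_i = 397.9 days.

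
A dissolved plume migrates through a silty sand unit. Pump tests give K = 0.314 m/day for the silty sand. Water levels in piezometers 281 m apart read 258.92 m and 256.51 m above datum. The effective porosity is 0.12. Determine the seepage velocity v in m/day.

0.0224

Hydraulic gradient i = (258.92 − 256.51) / 281 = 2.41 / 281 = 0.008577.
Darcy flux q = K · i = 0.3140 × 0.008577 = 0.002693 m/day.
Seepage velocity v = q / n_e = 0.002693 / 0.12 = 0.02244 m/day.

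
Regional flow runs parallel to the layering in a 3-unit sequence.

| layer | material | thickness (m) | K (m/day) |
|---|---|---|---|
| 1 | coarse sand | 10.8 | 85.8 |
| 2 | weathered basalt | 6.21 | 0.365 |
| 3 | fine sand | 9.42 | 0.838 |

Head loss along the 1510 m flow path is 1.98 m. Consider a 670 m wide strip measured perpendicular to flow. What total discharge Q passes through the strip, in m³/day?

823

Flow is parallel to layering, so each bed carries its own Darcy discharge and the transmissivities add.
Σ(K_i·b_i) = 85.8×10.8 + 0.365×6.21 + 0.838×9.42 = 936.8 m²/day.
Hydraulic gradient i = Δh / L = 1.98 / 1510 = 0.001311.
Q = Σ(K_i·b_i) · W · i = 936.8 × 670 × 0.001311 = 823.0 m³/day.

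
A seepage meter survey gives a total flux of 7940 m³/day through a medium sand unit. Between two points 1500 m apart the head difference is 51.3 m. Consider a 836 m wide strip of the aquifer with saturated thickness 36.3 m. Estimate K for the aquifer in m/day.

Cross-sectional area A = 836 × 36.3 = 30347 m².
Hydraulic gradient i = Δh / L = 51.3 / 1500 = 0.03420.
From Q = K·A·i, K = Q / (A·i) = 7940 / (30347 × 0.03420) = 7.650 m/day.

7.65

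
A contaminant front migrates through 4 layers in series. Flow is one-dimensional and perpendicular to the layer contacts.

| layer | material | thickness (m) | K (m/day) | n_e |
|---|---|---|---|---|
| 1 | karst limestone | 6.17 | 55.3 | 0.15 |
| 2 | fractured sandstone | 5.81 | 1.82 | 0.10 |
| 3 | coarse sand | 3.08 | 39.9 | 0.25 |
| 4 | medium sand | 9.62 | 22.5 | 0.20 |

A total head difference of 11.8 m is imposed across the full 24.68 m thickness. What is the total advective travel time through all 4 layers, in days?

1.36

With flow normal to the layers, continuity requires the same specific discharge q through every layer.
Σ(b_i/K_i) = 6.17/55.3 + 5.81/1.82 + 3.08/39.9 + 9.62/22.5 = 3.809 d.
q = Δh / Σ(b_i/K_i) = 11.8 / 3.809 = 3.098 m/day.
In each layer the seepage velocity is v_i = q/n_i, so the layer transit time is t_i = b_i·n_i / q:
  layer 1 (karst limestone): t_1 = 6.17 × 0.15 / 3.098 = 0.2987 d
  layer 2 (fractured sandstone): t_2 = 5.81 × 0.10 / 3.098 = 0.1875 d
  layer 3 (coarse sand): t_3 = 3.08 × 0.25 / 3.098 = 0.2485 d
  layer 4 (medium sand): t_4 = 9.62 × 0.20 / 3.098 = 0.6210 d
Total t = Σ t_i = 1.356 days.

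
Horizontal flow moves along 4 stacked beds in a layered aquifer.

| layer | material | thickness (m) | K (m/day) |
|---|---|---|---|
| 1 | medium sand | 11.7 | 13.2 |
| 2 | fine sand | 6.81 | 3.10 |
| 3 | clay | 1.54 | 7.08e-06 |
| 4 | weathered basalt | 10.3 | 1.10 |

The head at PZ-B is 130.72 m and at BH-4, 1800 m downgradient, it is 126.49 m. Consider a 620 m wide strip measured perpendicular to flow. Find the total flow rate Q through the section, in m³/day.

272

Flow is parallel to layering, so each bed carries its own Darcy discharge and the transmissivities add.
Σ(K_i·b_i) = 13.2×11.7 + 3.10×6.81 + 7.08e-06×1.54 + 1.10×10.3 = 186.9 m²/day.
Hydraulic gradient i = (130.72 − 126.49) / 1800 = 4.23 / 1800 = 0.002350.
Q = Σ(K_i·b_i) · W · i = 186.9 × 620 × 0.002350 = 272.3 m³/day.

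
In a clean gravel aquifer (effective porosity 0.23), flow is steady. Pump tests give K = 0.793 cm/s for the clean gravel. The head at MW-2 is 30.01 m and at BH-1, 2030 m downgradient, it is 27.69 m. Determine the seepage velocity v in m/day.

Convert K: 0.793 cm/s × 864 = 685.2 m/day.
Hydraulic gradient i = (30.01 − 27.69) / 2030 = 2.32 / 2030 = 0.001143.
Darcy flux q = K · i = 685.2 × 0.001143 = 0.7830 m/day.
Seepage velocity v = q / n_e = 0.7830 / 0.23 = 3.404 m/day.

3.40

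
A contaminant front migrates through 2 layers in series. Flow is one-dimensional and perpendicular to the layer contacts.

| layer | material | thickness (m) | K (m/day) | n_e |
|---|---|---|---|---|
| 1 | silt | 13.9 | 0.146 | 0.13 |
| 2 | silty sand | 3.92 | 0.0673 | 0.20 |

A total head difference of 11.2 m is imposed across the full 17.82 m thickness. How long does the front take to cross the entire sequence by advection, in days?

With flow normal to the layers, continuity requires the same specific discharge q through every layer.
Σ(b_i/K_i) = 13.9/0.146 + 3.92/0.0673 = 153.5 d.
q = Δh / Σ(b_i/K_i) = 11.2 / 153.5 = 0.07299 m/day.
In each layer the seepage velocity is v_i = q/n_i, so the layer transit time is t_i = b_i·n_i / q:
  layer 1 (silt): t_1 = 13.9 × 0.13 / 0.07299 = 24.76 d
  layer 2 (silty sand): t_2 = 3.92 × 0.20 / 0.07299 = 10.74 d
Total t = Σ t_i = 35.50 days.

35.5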